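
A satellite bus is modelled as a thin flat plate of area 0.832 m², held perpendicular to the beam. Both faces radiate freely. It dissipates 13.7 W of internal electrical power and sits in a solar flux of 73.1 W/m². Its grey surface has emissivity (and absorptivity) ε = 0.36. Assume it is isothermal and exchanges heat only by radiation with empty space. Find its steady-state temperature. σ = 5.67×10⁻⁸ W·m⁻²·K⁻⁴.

At steady state, absorbed solar power + internal power = radiated power.
Absorbed: α·S·A_cross = 0.36·73.1·0.8320 = 21.89 W (cross-section A).
Total input = 21.89 + 13.7 = 35.59 W.
Radiated: εσ·A_surf·T⁴ with A_surf = 2A = 1.664 m².
T⁴ = 35.59/(0.36·5.67×10⁻⁸·1.664) = 1.048×10⁹ K⁴.

T ≈ 180 K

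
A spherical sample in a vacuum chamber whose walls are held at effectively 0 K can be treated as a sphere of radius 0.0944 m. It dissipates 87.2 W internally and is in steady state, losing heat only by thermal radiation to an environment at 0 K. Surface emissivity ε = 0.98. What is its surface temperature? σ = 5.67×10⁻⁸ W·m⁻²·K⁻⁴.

Steady state: internal power = radiated power, P = εσA T⁴.
Radiating area A = 4πr² = 0.1120 m².
T⁴ = P/(εσA) = 87.2/(0.98·5.67×10⁻⁸·0.1120) = 1.401×10¹⁰ K⁴.
T = (1.401×10¹⁰)^(1/4).

T ≈ 344 K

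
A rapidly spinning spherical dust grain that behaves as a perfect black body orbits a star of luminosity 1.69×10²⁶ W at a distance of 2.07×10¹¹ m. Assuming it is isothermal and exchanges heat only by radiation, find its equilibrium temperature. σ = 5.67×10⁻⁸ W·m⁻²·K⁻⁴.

T ≈ 193 K

First find the stellar flux at distance d: S = L/(4πd²) = 1.69×10²⁶/(4π·(2.07×10¹¹)²) = 313.9 W/m².
For an isothermal sphere, absorbed (1−a)S·πr² = emitted σ·4πr²·T⁴, so T⁴ = (1−a)S/(4σ).
T⁴ = 1.00·313.9/(4·5.67×10⁻⁸) = 1.384×10⁹ K⁴.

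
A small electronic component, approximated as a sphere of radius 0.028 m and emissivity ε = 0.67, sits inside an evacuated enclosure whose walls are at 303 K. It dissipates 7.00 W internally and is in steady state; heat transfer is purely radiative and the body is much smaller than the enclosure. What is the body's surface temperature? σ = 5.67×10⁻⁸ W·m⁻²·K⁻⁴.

For a small grey body in a large enclosure, net radiated power = εσA(T⁴ − T_w⁴).
Steady state: P = εσA(T⁴ − T_w⁴) with A = 4πr² = 0.009852 m².
T⁴ = P/(εσA) + T_w⁴ = 7.00/(0.67·5.67×10⁻⁸·0.009852) + (303)⁴
    = 1.870×10¹⁰ + 8.429×10⁹ = 2.713×10¹⁰ K⁴.

T ≈ 406 K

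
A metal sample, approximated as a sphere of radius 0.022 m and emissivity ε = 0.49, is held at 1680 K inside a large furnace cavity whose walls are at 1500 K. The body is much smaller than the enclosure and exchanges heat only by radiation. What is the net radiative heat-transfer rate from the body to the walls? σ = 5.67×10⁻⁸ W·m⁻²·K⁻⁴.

For a small grey body in a large enclosure: P_net = εσA(T_body⁴ − T_wall⁴).
A = 4πr² = 0.006082 m²; T_body⁴ − T_wall⁴ = 7.966×10¹² − 5.062×10¹² = 2.903×10¹² K⁴.
|P_net| = 0.49·5.67×10⁻⁸·0.006082·2.903×10¹².

P_net ≈ 491 W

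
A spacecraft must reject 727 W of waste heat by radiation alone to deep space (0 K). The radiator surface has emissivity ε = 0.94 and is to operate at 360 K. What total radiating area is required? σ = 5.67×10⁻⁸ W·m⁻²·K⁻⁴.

P = εσA T⁴ ⇒ A = P/(εσT⁴).
T⁴ = 1.680×10¹⁰ K⁴.
A = 727/(0.94 × 5.67×10⁻⁸ × 1.680×10¹⁰).

A ≈ 0.812 m²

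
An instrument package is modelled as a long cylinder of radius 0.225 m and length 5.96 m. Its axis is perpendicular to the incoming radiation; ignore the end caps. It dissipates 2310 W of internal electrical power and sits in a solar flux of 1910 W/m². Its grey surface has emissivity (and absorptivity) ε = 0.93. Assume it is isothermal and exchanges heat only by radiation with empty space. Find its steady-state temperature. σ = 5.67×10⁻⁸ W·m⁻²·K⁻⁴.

T ≈ 355 K

At steady state, absorbed solar power + internal power = radiated power.
Absorbed: α·S·A_cross = 0.93·1910·2.682 = 4764 W (cross-section 2rL).
Total input = 4764 + 2310 = 7074 W.
Radiated: εσ·A_surf·T⁴ with A_surf = 2πrL = 8.426 m².
T⁴ = 7074/(0.93·5.67×10⁻⁸·8.426) = 1.592×10¹⁰ K⁴.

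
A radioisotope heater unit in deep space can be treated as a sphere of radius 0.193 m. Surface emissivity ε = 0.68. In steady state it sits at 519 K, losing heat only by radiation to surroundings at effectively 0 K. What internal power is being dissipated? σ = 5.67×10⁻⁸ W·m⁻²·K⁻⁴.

P ≈ 1310 W

Steady state: P = εσA T⁴.
A = 4πr² = 0.4681 m²; T⁴ = (519)⁴ = 7.256×10¹⁰ K⁴.
P = 0.68 × 5.67×10⁻⁸ × 0.4681 × 7.256×10¹⁰.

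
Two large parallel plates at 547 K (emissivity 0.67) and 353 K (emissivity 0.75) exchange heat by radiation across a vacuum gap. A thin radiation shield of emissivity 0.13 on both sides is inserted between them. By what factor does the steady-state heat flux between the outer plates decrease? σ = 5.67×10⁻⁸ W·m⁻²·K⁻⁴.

factor ≈ 8.88

Without shield: q₀ = σΔ(T⁴)/(1/ε₁+1/ε₂−1) with denominator 1.826.
With shield the two gaps are in series; the resistances add: (1/ε₁+1/ε_s−1)+(1/ε_s+1/ε₂−1) = 8.185+8.026 = 16.21.
Heat-flux ratio q₀/q = 16.21/1.826.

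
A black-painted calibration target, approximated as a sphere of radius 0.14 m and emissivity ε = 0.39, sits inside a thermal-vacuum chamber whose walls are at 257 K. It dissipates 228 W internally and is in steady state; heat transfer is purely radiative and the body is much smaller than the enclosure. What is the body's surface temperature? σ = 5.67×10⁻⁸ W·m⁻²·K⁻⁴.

T ≈ 464 K

For a small grey body in a large enclosure, net radiated power = εσA(T⁴ − T_w⁴).
Steady state: P = εσA(T⁴ − T_w⁴) with A = 4πr² = 0.2463 m².
T⁴ = P/(εσA) + T_w⁴ = 228/(0.39·5.67×10⁻⁸·0.2463) + (257)⁴
    = 4.186×10¹⁰ + 4.362×10⁹ = 4.622×10¹⁰ K⁴.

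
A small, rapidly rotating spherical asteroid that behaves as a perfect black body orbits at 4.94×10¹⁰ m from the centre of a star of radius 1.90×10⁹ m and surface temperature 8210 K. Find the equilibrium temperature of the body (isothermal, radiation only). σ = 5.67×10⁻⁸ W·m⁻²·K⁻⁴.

T ≈ 1140 K

The star's surface emits σT_*⁴; at distance d the flux is S = σT_*⁴(R_*/d)².
S = 5.67×10⁻⁸·(8210)⁴·(1.90×10⁹/4.94×10¹⁰)² = 3.811×10⁵ W/m².
For an isothermal sphere T⁴ = (1−a)S/(4σ) = 1.680×10¹² K⁴.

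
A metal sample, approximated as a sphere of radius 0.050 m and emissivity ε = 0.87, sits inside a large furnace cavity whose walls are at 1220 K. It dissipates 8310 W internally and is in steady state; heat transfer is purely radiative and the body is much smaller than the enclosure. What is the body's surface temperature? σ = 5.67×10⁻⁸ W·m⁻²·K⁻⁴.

T ≈ 1660 K

For a small grey body in a large enclosure, net radiated power = εσA(T⁴ − T_w⁴).
Steady state: P = εσA(T⁴ − T_w⁴) with A = 4πr² = 0.03142 m².
T⁴ = P/(εσA) + T_w⁴ = 8310/(0.87·5.67×10⁻⁸·0.03142) + (1220)⁴
    = 5.362×10¹² + 2.215×10¹² = 7.578×10¹² K⁴.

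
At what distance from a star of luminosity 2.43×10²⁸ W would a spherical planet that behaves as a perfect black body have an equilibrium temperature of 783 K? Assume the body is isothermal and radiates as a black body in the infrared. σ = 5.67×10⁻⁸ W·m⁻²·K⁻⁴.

For an isothermal black-emitting sphere, (1−a)S·πr² = σ·4πr²·T⁴ ⇒ S = 4σT⁴/(1−a).
S = 4·5.67×10⁻⁸·(783)⁴/1.00 = 85250 W/m².
Flux falls as S = L/(4πd²), so d = √(L/(4πS)) = √(2.43×10²⁸/(4π·85250)).

d ≈ 1.51×10¹¹ m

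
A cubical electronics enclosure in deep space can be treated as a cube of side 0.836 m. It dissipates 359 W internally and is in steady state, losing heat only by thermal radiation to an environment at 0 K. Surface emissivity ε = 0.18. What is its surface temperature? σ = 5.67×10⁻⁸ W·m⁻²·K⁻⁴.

T ≈ 303 K

Steady state: internal power = radiated power, P = εσA T⁴.
Radiating area A = 6L² = 4.193 m².
T⁴ = P/(εσA) = 359/(0.18·5.67×10⁻⁸·4.193) = 8.388×10⁹ K⁴.
T = (8.388×10⁹)^(1/4).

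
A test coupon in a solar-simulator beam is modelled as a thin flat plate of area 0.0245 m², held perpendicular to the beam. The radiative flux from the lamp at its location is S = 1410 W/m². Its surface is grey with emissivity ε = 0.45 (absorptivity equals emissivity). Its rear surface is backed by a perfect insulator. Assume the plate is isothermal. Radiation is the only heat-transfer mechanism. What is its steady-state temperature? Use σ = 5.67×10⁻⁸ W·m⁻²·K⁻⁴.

T ≈ 397 K

At equilibrium, absorbed power = emitted power.
Absorbing cross-section = A = 0.02450 m²; emitting surface = A = 0.02450 m² (ratio 1).
εS·A_cross = εσ·A_surf·T⁴  ⇒  T⁴ = S/(1σ)   (ε cancels).
T⁴ = 1410/(1·5.67×10⁻⁸) = 2.487×10¹⁰ K⁴.
T = (2.487×10¹⁰)^(1/4).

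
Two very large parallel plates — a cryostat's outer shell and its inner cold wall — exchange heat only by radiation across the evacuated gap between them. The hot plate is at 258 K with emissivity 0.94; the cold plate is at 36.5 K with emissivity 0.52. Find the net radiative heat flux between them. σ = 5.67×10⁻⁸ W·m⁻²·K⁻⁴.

For two infinite grey parallel plates, q = σ(T₁⁴ − T₂⁴)/(1/ε₁ + 1/ε₂ − 1).
T₁⁴ − T₂⁴ = 4.431×10⁹ − 1.775×10⁶ = 4.429×10⁹ K⁴.
1/ε₁ + 1/ε₂ − 1 = 1.064 + 1.923 − 1 = 1.987.
q = 5.67×10⁻⁸ × 4.429×10⁹ / 1.987.

q ≈ 126 W/m²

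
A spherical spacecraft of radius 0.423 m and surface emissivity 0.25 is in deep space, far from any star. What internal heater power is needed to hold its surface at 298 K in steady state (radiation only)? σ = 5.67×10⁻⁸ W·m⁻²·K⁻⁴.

P ≈ 251 W

P = εσ·4πr²·T⁴.
4πr² = 2.248 m²; T⁴ = 7.886×10⁹ K⁴.
P = 0.25·5.67×10⁻⁸·2.248·7.886×10⁹.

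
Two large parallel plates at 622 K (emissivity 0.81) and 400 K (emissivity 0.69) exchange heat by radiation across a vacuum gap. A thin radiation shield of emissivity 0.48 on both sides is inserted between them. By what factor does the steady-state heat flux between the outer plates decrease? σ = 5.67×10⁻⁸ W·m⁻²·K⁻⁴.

factor ≈ 2.88

Without shield: q₀ = σΔ(T⁴)/(1/ε₁+1/ε₂−1) with denominator 1.684.
With shield the two gaps are in series; the resistances add: (1/ε₁+1/ε_s−1)+(1/ε_s+1/ε₂−1) = 2.318+2.533 = 4.851.
Heat-flux ratio q₀/q = 4.851/1.684.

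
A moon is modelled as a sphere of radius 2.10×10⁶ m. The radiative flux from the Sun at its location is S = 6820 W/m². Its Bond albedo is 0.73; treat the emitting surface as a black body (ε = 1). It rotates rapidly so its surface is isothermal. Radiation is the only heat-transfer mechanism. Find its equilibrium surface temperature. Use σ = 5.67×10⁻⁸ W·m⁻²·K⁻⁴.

T ≈ 300 K

At equilibrium, absorbed power = emitted power.
Absorbing cross-section = πr² = 1.385×10¹³ m²; emitting surface = 4πr² = 5.542×10¹³ m² (ratio 4).
(1−a)S·A_cross = εσ·A_surf·T⁴  ⇒  T⁴ = (1−a)S/(4σ).
T⁴ = 0.270·6820/(4·5.67×10⁻⁸) = 8.119×10⁹ K⁴.
T = (8.119×10⁹)^(1/4).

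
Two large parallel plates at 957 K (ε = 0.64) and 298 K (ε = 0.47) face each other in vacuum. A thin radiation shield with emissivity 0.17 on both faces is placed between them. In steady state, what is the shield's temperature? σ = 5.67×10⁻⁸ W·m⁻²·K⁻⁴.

T_s ≈ 815 K

In steady state the net flux on the hot side equals that on the cold side.
σ(T₁⁴−T_s⁴)/D₁ = σ(T_s⁴−T₂⁴)/D₂, with D₁ = 1/ε₁+1/ε_s−1 = 6.445, D₂ = 1/ε_s+1/ε₂−1 = 7.010.
Solve for T_s⁴: T_s⁴ = (D₂·T₁⁴ + D₁·T₂⁴)/(D₁+D₂) = 4.408×10¹¹ K⁴.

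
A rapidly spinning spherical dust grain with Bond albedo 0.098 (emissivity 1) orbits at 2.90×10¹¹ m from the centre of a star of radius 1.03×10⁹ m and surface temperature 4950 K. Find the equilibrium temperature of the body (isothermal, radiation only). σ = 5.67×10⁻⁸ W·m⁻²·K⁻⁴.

The star's surface emits σT_*⁴; at distance d the flux is S = σT_*⁴(R_*/d)².
S = 5.67×10⁻⁸·(4950)⁴·(1.03×10⁹/2.90×10¹¹)² = 429.4 W/m².
For an isothermal sphere T⁴ = (1−a)S/(4σ) = 1.708×10⁹ K⁴.

T ≈ 203 K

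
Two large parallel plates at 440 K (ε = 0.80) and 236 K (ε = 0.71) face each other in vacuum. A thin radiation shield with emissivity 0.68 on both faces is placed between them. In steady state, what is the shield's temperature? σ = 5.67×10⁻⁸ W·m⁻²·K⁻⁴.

In steady state the net flux on the hot side equals that on the cold side.
σ(T₁⁴−T_s⁴)/D₁ = σ(T_s⁴−T₂⁴)/D₂, with D₁ = 1/ε₁+1/ε_s−1 = 1.721, D₂ = 1/ε_s+1/ε₂−1 = 1.879.
Solve for T_s⁴: T_s⁴ = (D₂·T₁⁴ + D₁·T₂⁴)/(D₁+D₂) = 2.105×10¹⁰ K⁴.

T_s ≈ 381 K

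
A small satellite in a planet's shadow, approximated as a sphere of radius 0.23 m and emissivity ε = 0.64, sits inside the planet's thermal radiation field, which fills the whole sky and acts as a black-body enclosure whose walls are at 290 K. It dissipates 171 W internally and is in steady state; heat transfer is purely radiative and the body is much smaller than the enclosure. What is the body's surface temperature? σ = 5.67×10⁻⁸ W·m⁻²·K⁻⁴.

T ≈ 345 K

For a small grey body in a large enclosure, net radiated power = εσA(T⁴ − T_w⁴).
Steady state: P = εσA(T⁴ − T_w⁴) with A = 4πr² = 0.6648 m².
T⁴ = P/(εσA) + T_w⁴ = 171/(0.64·5.67×10⁻⁸·0.6648) + (290)⁴
    = 7.089×10⁹ + 7.073×10⁹ = 1.416×10¹⁰ K⁴.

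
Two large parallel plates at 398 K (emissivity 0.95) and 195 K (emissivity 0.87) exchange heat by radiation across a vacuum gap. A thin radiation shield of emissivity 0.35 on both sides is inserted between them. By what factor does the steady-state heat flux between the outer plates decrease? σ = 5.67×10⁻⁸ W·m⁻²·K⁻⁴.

factor ≈ 4.92

Without shield: q₀ = σΔ(T⁴)/(1/ε₁+1/ε₂−1) with denominator 1.202.
With shield the two gaps are in series; the resistances add: (1/ε₁+1/ε_s−1)+(1/ε_s+1/ε₂−1) = 2.910+3.007 = 5.916.
Heat-flux ratio q₀/q = 5.916/1.202.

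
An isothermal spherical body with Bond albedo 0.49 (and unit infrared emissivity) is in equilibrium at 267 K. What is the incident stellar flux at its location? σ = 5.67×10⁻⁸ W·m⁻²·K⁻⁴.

S ≈ 2260 W/m²

(1−a)S·πr² = σ·4πr²·T⁴ ⇒ S = 4σT⁴/(1−a).
S = 4·5.67×10⁻⁸·5.082×10⁹/0.510.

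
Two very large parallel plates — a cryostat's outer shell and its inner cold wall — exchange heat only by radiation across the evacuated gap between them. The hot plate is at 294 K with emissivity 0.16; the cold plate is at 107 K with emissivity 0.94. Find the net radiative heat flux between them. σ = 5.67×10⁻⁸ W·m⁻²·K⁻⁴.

q ≈ 65.9 W/m²

For two infinite grey parallel plates, q = σ(T₁⁴ − T₂⁴)/(1/ε₁ + 1/ε₂ − 1).
T₁⁴ − T₂⁴ = 7.471×10⁹ − 1.311×10⁸ = 7.340×10⁹ K⁴.
1/ε₁ + 1/ε₂ − 1 = 6.250 + 1.064 − 1 = 6.314.
q = 5.67×10⁻⁸ × 7.340×10⁹ / 6.314.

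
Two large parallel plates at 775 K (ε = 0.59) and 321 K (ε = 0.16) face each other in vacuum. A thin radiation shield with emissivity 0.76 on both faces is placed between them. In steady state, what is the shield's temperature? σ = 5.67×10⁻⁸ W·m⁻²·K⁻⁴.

T_s ≈ 727 K

In steady state the net flux on the hot side equals that on the cold side.
σ(T₁⁴−T_s⁴)/D₁ = σ(T_s⁴−T₂⁴)/D₂, with D₁ = 1/ε₁+1/ε_s−1 = 2.011, D₂ = 1/ε_s+1/ε₂−1 = 6.566.
Solve for T_s⁴: T_s⁴ = (D₂·T₁⁴ + D₁·T₂⁴)/(D₁+D₂) = 2.787×10¹¹ K⁴.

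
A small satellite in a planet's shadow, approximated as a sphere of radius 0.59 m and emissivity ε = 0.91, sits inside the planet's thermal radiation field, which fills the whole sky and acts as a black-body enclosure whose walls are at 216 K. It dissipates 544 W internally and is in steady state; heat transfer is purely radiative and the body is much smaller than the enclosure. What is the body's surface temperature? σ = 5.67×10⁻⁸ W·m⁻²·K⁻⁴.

T ≈ 260 K

For a small grey body in a large enclosure, net radiated power = εσA(T⁴ − T_w⁴).
Steady state: P = εσA(T⁴ − T_w⁴) with A = 4πr² = 4.374 m².
T⁴ = P/(εσA) + T_w⁴ = 544/(0.91·5.67×10⁻⁸·4.374) + (216)⁴
    = 2.410×10⁹ + 2.177×10⁹ = 4.587×10⁹ K⁴.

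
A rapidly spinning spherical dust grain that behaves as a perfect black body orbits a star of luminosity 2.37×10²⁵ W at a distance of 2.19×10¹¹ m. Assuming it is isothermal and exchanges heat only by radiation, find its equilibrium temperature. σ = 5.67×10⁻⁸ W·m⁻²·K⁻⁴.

First find the stellar flux at distance d: S = L/(4πd²) = 2.37×10²⁵/(4π·(2.19×10¹¹)²) = 39.32 W/m².
For an isothermal sphere, absorbed (1−a)S·πr² = emitted σ·4πr²·T⁴, so T⁴ = (1−a)S/(4σ).
T⁴ = 1.00·39.32/(4·5.67×10⁻⁸) = 1.734×10⁸ K⁴.

T ≈ 115 K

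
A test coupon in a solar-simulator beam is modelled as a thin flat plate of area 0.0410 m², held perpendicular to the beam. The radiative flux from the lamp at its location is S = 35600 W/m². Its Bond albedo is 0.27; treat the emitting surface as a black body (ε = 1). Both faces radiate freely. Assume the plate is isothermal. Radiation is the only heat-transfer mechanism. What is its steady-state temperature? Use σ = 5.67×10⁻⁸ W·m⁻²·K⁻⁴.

At equilibrium, absorbed power = emitted power.
Absorbing cross-section = A = 0.04100 m²; emitting surface = 2A = 0.08200 m² (ratio 2).
(1−a)S·A_cross = εσ·A_surf·T⁴  ⇒  T⁴ = (1−a)S/(2σ).
T⁴ = 0.730·35600/(2·5.67×10⁻⁸) = 2.292×10¹¹ K⁴.
T = (2.292×10¹¹)^(1/4).

T ≈ 692 K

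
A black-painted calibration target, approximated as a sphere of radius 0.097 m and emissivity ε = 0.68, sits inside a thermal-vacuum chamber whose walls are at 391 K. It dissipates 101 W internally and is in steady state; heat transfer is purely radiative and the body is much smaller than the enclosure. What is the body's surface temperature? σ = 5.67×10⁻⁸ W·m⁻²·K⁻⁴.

For a small grey body in a large enclosure, net radiated power = εσA(T⁴ − T_w⁴).
Steady state: P = εσA(T⁴ − T_w⁴) with A = 4πr² = 0.1182 m².
T⁴ = P/(εσA) + T_w⁴ = 101/(0.68·5.67×10⁻⁸·0.1182) + (391)⁴
    = 2.216×10¹⁰ + 2.337×10¹⁰ = 4.553×10¹⁰ K⁴.

T ≈ 462 K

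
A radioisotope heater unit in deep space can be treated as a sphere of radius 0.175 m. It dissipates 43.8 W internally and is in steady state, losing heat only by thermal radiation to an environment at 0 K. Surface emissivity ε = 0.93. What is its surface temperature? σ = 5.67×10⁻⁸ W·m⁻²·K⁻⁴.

Steady state: internal power = radiated power, P = εσA T⁴.
Radiating area A = 4πr² = 0.3848 m².
T⁴ = P/(εσA) = 43.8/(0.93·5.67×10⁻⁸·0.3848) = 2.158×10⁹ K⁴.
T = (2.158×10⁹)^(1/4).

T ≈ 216 K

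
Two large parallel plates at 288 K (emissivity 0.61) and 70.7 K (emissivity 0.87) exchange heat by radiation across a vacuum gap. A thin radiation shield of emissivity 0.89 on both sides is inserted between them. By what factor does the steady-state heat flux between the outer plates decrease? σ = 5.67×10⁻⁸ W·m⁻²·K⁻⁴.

Without shield: q₀ = σΔ(T⁴)/(1/ε₁+1/ε₂−1) with denominator 1.789.
With shield the two gaps are in series; the resistances add: (1/ε₁+1/ε_s−1)+(1/ε_s+1/ε₂−1) = 1.763+1.273 = 3.036.
Heat-flux ratio q₀/q = 3.036/1.789.

factor ≈ 1.70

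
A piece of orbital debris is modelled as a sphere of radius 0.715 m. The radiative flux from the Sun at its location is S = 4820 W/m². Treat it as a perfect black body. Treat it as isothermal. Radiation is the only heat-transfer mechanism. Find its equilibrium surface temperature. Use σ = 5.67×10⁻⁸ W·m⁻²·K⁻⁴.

At equilibrium, absorbed power = emitted power.
Absorbing cross-section = πr² = 1.606 m²; emitting surface = 4πr² = 6.424 m² (ratio 4).
S·A_cross = εσ·A_surf·T⁴  ⇒  T⁴ = S/(4σ).
T⁴ = 1.00·4820/(4·5.67×10⁻⁸) = 2.125×10¹⁰ K⁴.
T = (2.125×10¹⁰)^(1/4).

T ≈ 382 K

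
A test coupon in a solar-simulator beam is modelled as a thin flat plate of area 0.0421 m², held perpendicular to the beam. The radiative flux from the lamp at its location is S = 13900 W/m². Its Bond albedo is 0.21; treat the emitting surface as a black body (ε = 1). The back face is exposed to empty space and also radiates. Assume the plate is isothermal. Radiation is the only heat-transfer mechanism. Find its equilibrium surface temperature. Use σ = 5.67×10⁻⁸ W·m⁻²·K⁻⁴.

T ≈ 558 K

At equilibrium, absorbed power = emitted power.
Absorbing cross-section = A = 0.04210 m²; emitting surface = 2A = 0.08420 m² (ratio 2).
(1−a)S·A_cross = εσ·A_surf·T⁴  ⇒  T⁴ = (1−a)S/(2σ).
T⁴ = 0.790·13900/(2·5.67×10⁻⁸) = 9.683×10¹⁰ K⁴.
T = (9.683×10¹⁰)^(1/4).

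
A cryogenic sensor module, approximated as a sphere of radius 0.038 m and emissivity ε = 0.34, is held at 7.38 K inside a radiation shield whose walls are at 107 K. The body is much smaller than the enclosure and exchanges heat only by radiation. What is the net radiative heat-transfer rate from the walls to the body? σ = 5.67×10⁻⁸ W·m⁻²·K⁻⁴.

For a small grey body in a large enclosure: P_net = εσA(T_body⁴ − T_wall⁴).
A = 4πr² = 0.01815 m²; T_body⁴ − T_wall⁴ = 2966 − 1.311×10⁸ = -1.311×10⁸ K⁴.
|P_net| = 0.34·5.67×10⁻⁸·0.01815·1.311×10⁸.

P_net ≈ 0.0459 W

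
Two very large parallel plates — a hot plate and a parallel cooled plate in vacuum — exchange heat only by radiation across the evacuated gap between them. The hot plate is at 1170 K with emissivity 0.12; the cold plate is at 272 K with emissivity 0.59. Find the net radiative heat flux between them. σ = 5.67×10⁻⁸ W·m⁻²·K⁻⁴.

For two infinite grey parallel plates, q = σ(T₁⁴ − T₂⁴)/(1/ε₁ + 1/ε₂ − 1).
T₁⁴ − T₂⁴ = 1.874×10¹² − 5.474×10⁹ = 1.868×10¹² K⁴.
1/ε₁ + 1/ε₂ − 1 = 8.333 + 1.695 − 1 = 9.028.
q = 5.67×10⁻⁸ × 1.868×10¹² / 9.028.

q ≈ 11700 W/m²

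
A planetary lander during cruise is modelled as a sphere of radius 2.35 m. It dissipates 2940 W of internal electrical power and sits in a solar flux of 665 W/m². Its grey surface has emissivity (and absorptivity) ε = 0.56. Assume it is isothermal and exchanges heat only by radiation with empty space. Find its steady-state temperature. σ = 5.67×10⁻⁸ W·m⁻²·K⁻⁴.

At steady state, absorbed solar power + internal power = radiated power.
Absorbed: α·S·A_cross = 0.56·665·17.35 = 6461 W (cross-section πr²).
Total input = 6461 + 2940 = 9401 W.
Radiated: εσ·A_surf·T⁴ with A_surf = 4πr² = 69.40 m².
T⁴ = 9401/(0.56·5.67×10⁻⁸·69.40) = 4.266×10⁹ K⁴.

T ≈ 256 K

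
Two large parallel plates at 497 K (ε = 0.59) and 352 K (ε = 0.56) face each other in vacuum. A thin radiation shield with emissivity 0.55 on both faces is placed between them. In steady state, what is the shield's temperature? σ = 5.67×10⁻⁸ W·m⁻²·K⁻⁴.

T_s ≈ 443 K

In steady state the net flux on the hot side equals that on the cold side.
σ(T₁⁴−T_s⁴)/D₁ = σ(T_s⁴−T₂⁴)/D₂, with D₁ = 1/ε₁+1/ε_s−1 = 2.513, D₂ = 1/ε_s+1/ε₂−1 = 2.604.
Solve for T_s⁴: T_s⁴ = (D₂·T₁⁴ + D₁·T₂⁴)/(D₁+D₂) = 3.859×10¹⁰ K⁴.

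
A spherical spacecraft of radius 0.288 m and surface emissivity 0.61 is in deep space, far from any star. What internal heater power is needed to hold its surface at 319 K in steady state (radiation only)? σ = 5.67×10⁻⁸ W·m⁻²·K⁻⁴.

P = εσ·4πr²·T⁴.
4πr² = 1.042 m²; T⁴ = 1.036×10¹⁰ K⁴.
P = 0.61·5.67×10⁻⁸·1.042·1.036×10¹⁰.

P ≈ 373 W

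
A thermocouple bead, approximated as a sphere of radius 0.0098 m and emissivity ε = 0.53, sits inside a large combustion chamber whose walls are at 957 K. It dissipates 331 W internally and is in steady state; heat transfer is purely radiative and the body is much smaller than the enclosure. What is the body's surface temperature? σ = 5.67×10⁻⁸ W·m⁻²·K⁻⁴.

T ≈ 1780 K

For a small grey body in a large enclosure, net radiated power = εσA(T⁴ − T_w⁴).
Steady state: P = εσA(T⁴ − T_w⁴) with A = 4πr² = 0.001207 m².
T⁴ = P/(εσA) + T_w⁴ = 331/(0.53·5.67×10⁻⁸·0.001207) + (957)⁴
    = 9.127×10¹² + 8.388×10¹¹ = 9.965×10¹² K⁴.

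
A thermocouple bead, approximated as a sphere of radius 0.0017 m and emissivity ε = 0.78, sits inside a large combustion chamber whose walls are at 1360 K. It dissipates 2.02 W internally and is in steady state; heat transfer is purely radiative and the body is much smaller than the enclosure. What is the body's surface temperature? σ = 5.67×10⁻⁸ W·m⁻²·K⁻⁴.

For a small grey body in a large enclosure, net radiated power = εσA(T⁴ − T_w⁴).
Steady state: P = εσA(T⁴ − T_w⁴) with A = 4πr² = 3.632×10⁻⁵ m².
T⁴ = P/(εσA) + T_w⁴ = 2.02/(0.78·5.67×10⁻⁸·3.632×10⁻⁵) + (1360)⁴
    = 1.258×10¹² + 3.421×10¹² = 4.679×10¹² K⁴.

T ≈ 1470 K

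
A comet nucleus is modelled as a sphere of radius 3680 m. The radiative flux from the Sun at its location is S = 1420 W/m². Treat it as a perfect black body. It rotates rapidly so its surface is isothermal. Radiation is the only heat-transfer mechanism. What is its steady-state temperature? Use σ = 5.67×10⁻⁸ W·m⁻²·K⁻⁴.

At equilibrium, absorbed power = emitted power.
Absorbing cross-section = πr² = 4.254×10⁷ m²; emitting surface = 4πr² = 1.702×10⁸ m² (ratio 4).
S·A_cross = εσ·A_surf·T⁴  ⇒  T⁴ = S/(4σ).
T⁴ = 1.00·1420/(4·5.67×10⁻⁸) = 6.261×10⁹ K⁴.
T = (6.261×10⁹)^(1/4).

T ≈ 281 K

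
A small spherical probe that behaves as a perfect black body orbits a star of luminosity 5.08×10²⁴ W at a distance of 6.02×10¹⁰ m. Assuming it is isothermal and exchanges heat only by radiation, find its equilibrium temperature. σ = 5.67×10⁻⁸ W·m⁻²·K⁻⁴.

T ≈ 149 K

First find the stellar flux at distance d: S = L/(4πd²) = 5.08×10²⁴/(4π·(6.02×10¹⁰)²) = 111.5 W/m².
For an isothermal sphere, absorbed (1−a)S·πr² = emitted σ·4πr²·T⁴, so T⁴ = (1−a)S/(4σ).
T⁴ = 1.00·111.5/(4·5.67×10⁻⁸) = 4.918×10⁸ K⁴.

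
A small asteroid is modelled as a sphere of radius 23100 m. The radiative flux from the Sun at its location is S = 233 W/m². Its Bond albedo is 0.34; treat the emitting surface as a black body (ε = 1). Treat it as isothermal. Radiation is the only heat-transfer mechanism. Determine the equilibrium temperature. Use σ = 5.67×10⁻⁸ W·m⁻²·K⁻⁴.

T ≈ 161 K

At equilibrium, absorbed power = emitted power.
Absorbing cross-section = πr² = 1.676×10⁹ m²; emitting surface = 4πr² = 6.706×10⁹ m² (ratio 4).
(1−a)S·A_cross = εσ·A_surf·T⁴  ⇒  T⁴ = (1−a)S/(4σ).
T⁴ = 0.660·233/(4·5.67×10⁻⁸) = 6.780×10⁸ K⁴.
T = (6.780×10⁸)^(1/4).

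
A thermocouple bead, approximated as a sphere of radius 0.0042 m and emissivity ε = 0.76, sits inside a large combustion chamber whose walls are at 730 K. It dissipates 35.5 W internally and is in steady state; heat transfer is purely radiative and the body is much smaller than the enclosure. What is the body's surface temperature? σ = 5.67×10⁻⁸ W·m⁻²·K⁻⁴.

T ≈ 1410 K

For a small grey body in a large enclosure, net radiated power = εσA(T⁴ − T_w⁴).
Steady state: P = εσA(T⁴ − T_w⁴) with A = 4πr² = 2.217×10⁻⁴ m².
T⁴ = P/(εσA) + T_w⁴ = 35.5/(0.76·5.67×10⁻⁸·2.217×10⁻⁴) + (730)⁴
    = 3.716×10¹² + 2.840×10¹¹ = 4.000×10¹² K⁴.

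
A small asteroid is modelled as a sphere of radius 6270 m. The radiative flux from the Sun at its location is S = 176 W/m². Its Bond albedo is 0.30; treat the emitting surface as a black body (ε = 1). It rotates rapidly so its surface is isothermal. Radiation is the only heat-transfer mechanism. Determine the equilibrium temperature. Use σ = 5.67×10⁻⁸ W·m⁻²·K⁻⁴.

At equilibrium, absorbed power = emitted power.
Absorbing cross-section = πr² = 1.235×10⁸ m²; emitting surface = 4πr² = 4.940×10⁸ m² (ratio 4).
(1−a)S·A_cross = εσ·A_surf·T⁴  ⇒  T⁴ = (1−a)S/(4σ).
T⁴ = 0.700·176/(4·5.67×10⁻⁸) = 5.432×10⁸ K⁴.
T = (5.432×10⁸)^(1/4).

T ≈ 153 K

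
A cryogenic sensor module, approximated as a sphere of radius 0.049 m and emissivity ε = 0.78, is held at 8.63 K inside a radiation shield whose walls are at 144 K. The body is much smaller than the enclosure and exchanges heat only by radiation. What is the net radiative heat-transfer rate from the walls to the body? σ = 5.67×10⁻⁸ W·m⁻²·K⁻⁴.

For a small grey body in a large enclosure: P_net = εσA(T_body⁴ − T_wall⁴).
A = 4πr² = 0.03017 m²; T_body⁴ − T_wall⁴ = 5547 − 4.300×10⁸ = -4.300×10⁸ K⁴.
|P_net| = 0.78·5.67×10⁻⁸·0.03017·4.300×10⁸.

P_net ≈ 0.574 W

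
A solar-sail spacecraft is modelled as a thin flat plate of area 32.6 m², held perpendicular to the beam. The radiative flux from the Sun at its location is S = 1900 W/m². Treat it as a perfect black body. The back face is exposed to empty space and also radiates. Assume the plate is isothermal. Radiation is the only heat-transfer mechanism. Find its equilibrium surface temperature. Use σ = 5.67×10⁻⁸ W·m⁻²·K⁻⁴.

At equilibrium, absorbed power = emitted power.
Absorbing cross-section = A = 32.60 m²; emitting surface = 2A = 65.20 m² (ratio 2).
S·A_cross = εσ·A_surf·T⁴  ⇒  T⁴ = S/(2σ).
T⁴ = 1.00·1900/(2·5.67×10⁻⁸) = 1.675×10¹⁰ K⁴.
T = (1.675×10¹⁰)^(1/4).

T ≈ 360 K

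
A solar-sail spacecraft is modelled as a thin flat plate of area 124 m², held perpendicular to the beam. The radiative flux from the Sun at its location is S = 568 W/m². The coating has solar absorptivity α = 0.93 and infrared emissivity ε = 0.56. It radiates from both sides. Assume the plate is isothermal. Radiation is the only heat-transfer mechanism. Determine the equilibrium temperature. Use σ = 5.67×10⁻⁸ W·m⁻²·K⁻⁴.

At equilibrium, absorbed power = emitted power.
Absorbing cross-section = A = 124.0 m²; emitting surface = 2A = 248.0 m² (ratio 2).
αS·A_cross = εσ·A_surf·T⁴  ⇒  T⁴ = αS/(ε·2σ).
T⁴ = 0.930·568/(0.56·2·5.67×10⁻⁸) = 8.318×10⁹ K⁴.
T = (8.318×10⁹)^(1/4).

T ≈ 302 K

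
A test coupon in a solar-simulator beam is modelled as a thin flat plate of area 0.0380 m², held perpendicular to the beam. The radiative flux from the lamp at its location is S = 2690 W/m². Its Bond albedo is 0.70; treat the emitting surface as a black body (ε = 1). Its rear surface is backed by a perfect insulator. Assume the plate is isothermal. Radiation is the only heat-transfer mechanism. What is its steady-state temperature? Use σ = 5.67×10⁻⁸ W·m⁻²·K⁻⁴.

T ≈ 345 K

At equilibrium, absorbed power = emitted power.
Absorbing cross-section = A = 0.03800 m²; emitting surface = A = 0.03800 m² (ratio 1).
(1−a)S·A_cross = εσ·A_surf·T⁴  ⇒  T⁴ = (1−a)S/(1σ).
T⁴ = 0.300·2690/(1·5.67×10⁻⁸) = 1.423×10¹⁰ K⁴.
T = (1.423×10¹⁰)^(1/4).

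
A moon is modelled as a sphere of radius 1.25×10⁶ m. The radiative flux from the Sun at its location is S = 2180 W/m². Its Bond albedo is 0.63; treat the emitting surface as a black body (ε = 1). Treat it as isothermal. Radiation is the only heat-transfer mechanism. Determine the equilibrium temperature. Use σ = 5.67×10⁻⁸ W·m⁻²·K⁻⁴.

At equilibrium, absorbed power = emitted power.
Absorbing cross-section = πr² = 4.909×10¹² m²; emitting surface = 4πr² = 1.963×10¹³ m² (ratio 4).
(1−a)S·A_cross = εσ·A_surf·T⁴  ⇒  T⁴ = (1−a)S/(4σ).
T⁴ = 0.370·2180/(4·5.67×10⁻⁸) = 3.556×10⁹ K⁴.
T = (3.556×10⁹)^(1/4).

T ≈ 244 K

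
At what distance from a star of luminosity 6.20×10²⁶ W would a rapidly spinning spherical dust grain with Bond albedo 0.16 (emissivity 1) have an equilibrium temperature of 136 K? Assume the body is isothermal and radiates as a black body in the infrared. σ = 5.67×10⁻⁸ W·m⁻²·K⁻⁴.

d ≈ 7.31×10¹¹ m

For an isothermal black-emitting sphere, (1−a)S·πr² = σ·4πr²·T⁴ ⇒ S = 4σT⁴/(1−a).
S = 4·5.67×10⁻⁸·(136)⁴/0.840 = 92.37 W/m².
Flux falls as S = L/(4πd²), so d = √(L/(4πS)) = √(6.20×10²⁶/(4π·92.37)).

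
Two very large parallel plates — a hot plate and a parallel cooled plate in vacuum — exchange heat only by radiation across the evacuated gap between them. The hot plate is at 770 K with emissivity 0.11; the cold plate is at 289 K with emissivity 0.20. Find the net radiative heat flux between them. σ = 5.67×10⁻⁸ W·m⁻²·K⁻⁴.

q ≈ 1490 W/m²

For two infinite grey parallel plates, q = σ(T₁⁴ − T₂⁴)/(1/ε₁ + 1/ε₂ − 1).
T₁⁴ − T₂⁴ = 3.515×10¹¹ − 6.976×10⁹ = 3.446×10¹¹ K⁴.
1/ε₁ + 1/ε₂ − 1 = 9.091 + 5.000 − 1 = 13.09.
q = 5.67×10⁻⁸ × 3.446×10¹¹ / 13.09.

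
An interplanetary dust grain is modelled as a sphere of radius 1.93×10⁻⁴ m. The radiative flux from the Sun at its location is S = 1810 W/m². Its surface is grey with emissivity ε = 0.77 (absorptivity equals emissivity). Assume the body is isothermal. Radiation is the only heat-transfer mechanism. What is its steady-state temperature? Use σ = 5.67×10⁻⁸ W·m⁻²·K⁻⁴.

At equilibrium, absorbed power = emitted power.
Absorbing cross-section = πr² = 1.170×10⁻⁷ m²; emitting surface = 4πr² = 4.681×10⁻⁷ m² (ratio 4).
εS·A_cross = εσ·A_surf·T⁴  ⇒  T⁴ = S/(4σ)   (ε cancels).
T⁴ = 1810/(4·5.67×10⁻⁸) = 7.981×10⁹ K⁴.
T = (7.981×10⁹)^(1/4).

T ≈ 299 K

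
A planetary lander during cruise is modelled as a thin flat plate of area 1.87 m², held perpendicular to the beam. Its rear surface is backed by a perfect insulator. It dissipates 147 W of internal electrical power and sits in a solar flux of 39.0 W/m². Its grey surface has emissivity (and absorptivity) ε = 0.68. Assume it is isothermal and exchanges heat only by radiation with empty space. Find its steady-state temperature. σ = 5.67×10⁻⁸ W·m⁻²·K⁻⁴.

At steady state, absorbed solar power + internal power = radiated power.
Absorbed: α·S·A_cross = 0.68·39.0·1.870 = 49.59 W (cross-section A).
Total input = 49.59 + 147 = 196.6 W.
Radiated: εσ·A_surf·T⁴ with A_surf = A = 1.870 m².
T⁴ = 196.6/(0.68·5.67×10⁻⁸·1.870) = 2.727×10⁹ K⁴.

T ≈ 229 K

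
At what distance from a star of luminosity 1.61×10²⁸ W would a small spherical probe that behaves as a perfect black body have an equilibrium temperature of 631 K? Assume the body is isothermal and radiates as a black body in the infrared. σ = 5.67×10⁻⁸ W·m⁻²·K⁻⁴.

For an isothermal black-emitting sphere, (1−a)S·πr² = σ·4πr²·T⁴ ⇒ S = 4σT⁴/(1−a).
S = 4·5.67×10⁻⁸·(631)⁴/1.00 = 35960 W/m².
Flux falls as S = L/(4πd²), so d = √(L/(4πS)) = √(1.61×10²⁸/(4π·35960)).

d ≈ 1.89×10¹¹ m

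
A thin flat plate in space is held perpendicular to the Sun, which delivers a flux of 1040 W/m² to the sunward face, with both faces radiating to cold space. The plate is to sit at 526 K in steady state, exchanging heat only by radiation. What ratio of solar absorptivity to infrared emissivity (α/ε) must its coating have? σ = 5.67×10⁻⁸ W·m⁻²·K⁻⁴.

Balance: αS·A = εσ·2A·T⁴ ⇒ α/ε = 2σT⁴/S.
α/ε = 2·5.67×10⁻⁸·(526)⁴/1040 = 2·5.67×10⁻⁸·7.655×10¹⁰/1040.

α/ε ≈ 8.35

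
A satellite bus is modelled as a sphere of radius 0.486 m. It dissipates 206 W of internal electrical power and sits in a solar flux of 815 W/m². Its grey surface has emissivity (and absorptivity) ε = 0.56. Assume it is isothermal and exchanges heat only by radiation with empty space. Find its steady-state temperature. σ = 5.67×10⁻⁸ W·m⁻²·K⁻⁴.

At steady state, absorbed solar power + internal power = radiated power.
Absorbed: α·S·A_cross = 0.56·815·0.7420 = 338.7 W (cross-section πr²).
Total input = 338.7 + 206 = 544.7 W.
Radiated: εσ·A_surf·T⁴ with A_surf = 4πr² = 2.968 m².
T⁴ = 544.7/(0.56·5.67×10⁻⁸·2.968) = 5.779×10⁹ K⁴.

T ≈ 276 K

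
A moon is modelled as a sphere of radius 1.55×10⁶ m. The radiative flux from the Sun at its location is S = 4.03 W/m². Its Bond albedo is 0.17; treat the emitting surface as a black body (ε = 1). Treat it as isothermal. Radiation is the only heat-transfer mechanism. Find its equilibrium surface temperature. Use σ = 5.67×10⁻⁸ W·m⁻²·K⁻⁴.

T ≈ 62.0 K

At equilibrium, absorbed power = emitted power.
Absorbing cross-section = πr² = 7.548×10¹² m²; emitting surface = 4πr² = 3.019×10¹³ m² (ratio 4).
(1−a)S·A_cross = εσ·A_surf·T⁴  ⇒  T⁴ = (1−a)S/(4σ).
T⁴ = 0.830·4.03/(4·5.67×10⁻⁸) = 1.475×10⁷ K⁴.
T = (1.475×10⁷)^(1/4).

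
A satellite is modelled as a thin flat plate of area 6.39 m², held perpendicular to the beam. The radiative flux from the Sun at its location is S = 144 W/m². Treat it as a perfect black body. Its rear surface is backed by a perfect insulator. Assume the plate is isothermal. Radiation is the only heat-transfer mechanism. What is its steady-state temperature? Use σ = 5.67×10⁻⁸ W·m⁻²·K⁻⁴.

At equilibrium, absorbed power = emitted power.
Absorbing cross-section = A = 6.390 m²; emitting surface = A = 6.390 m² (ratio 1).
S·A_cross = εσ·A_surf·T⁴  ⇒  T⁴ = S/(1σ).
T⁴ = 1.00·144/(1·5.67×10⁻⁸) = 2.540×10⁹ K⁴.
T = (2.540×10⁹)^(1/4).

T ≈ 224 K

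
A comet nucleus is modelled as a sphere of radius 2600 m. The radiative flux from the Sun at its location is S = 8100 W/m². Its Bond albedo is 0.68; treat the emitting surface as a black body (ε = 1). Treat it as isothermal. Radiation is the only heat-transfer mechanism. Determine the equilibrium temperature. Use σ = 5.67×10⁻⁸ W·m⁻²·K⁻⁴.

At equilibrium, absorbed power = emitted power.
Absorbing cross-section = πr² = 2.124×10⁷ m²; emitting surface = 4πr² = 8.495×10⁷ m² (ratio 4).
(1−a)S·A_cross = εσ·A_surf·T⁴  ⇒  T⁴ = (1−a)S/(4σ).
T⁴ = 0.320·8100/(4·5.67×10⁻⁸) = 1.143×10¹⁰ K⁴.
T = (1.143×10¹⁰)^(1/4).

T ≈ 327 K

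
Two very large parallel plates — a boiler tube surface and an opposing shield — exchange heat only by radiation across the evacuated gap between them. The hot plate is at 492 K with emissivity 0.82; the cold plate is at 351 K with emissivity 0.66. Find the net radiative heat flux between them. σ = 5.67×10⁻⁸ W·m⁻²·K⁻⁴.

For two infinite grey parallel plates, q = σ(T₁⁴ − T₂⁴)/(1/ε₁ + 1/ε₂ − 1).
T₁⁴ − T₂⁴ = 5.859×10¹⁰ − 1.518×10¹⁰ = 4.342×10¹⁰ K⁴.
1/ε₁ + 1/ε₂ − 1 = 1.220 + 1.515 − 1 = 1.735.
q = 5.67×10⁻⁸ × 4.342×10¹⁰ / 1.735.

q ≈ 1420 W/m²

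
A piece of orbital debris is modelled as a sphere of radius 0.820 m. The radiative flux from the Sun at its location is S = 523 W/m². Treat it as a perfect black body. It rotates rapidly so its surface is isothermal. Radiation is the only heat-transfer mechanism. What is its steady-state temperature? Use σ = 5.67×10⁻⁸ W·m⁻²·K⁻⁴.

At equilibrium, absorbed power = emitted power.
Absorbing cross-section = πr² = 2.112 m²; emitting surface = 4πr² = 8.450 m² (ratio 4).
S·A_cross = εσ·A_surf·T⁴  ⇒  T⁴ = S/(4σ).
T⁴ = 1.00·523/(4·5.67×10⁻⁸) = 2.306×10⁹ K⁴.
T = (2.306×10⁹)^(1/4).

T ≈ 219 K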